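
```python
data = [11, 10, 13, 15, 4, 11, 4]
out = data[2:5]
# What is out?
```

data has length 7. The slice data[2:5] selects indices [2, 3, 4] (2->13, 3->15, 4->4), giving [13, 15, 4].

[13, 15, 4]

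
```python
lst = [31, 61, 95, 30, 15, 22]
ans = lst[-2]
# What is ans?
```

lst has length 6. Negative index -2 maps to positive index 6 + (-2) = 4. lst[4] = 15.

15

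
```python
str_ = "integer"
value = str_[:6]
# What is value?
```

str_ has length 7. The slice str_[:6] selects indices [0, 1, 2, 3, 4, 5] (0->'i', 1->'n', 2->'t', 3->'e', 4->'g', 5->'e'), giving 'intege'.

'intege'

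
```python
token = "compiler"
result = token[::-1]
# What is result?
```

token has length 8. The slice token[::-1] selects indices [7, 6, 5, 4, 3, 2, 1, 0] (7->'r', 6->'e', 5->'l', 4->'i', 3->'p', 2->'m', 1->'o', 0->'c'), giving 'relipmoc'.

'relipmoc'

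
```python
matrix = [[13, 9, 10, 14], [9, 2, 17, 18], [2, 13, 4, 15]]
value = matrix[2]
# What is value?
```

matrix has 3 rows. Row 2 is [2, 13, 4, 15].

[2, 13, 4, 15]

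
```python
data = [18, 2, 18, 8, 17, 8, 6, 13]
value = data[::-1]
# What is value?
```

data has length 8. The slice data[::-1] selects indices [7, 6, 5, 4, 3, 2, 1, 0] (7->13, 6->6, 5->8, 4->17, 3->8, 2->18, 1->2, 0->18), giving [13, 6, 8, 17, 8, 18, 2, 18].

[13, 6, 8, 17, 8, 18, 2, 18]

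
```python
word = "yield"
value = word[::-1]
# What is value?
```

word has length 5. The slice word[::-1] selects indices [4, 3, 2, 1, 0] (4->'d', 3->'l', 2->'e', 1->'i', 0->'y'), giving 'dleiy'.

'dleiy'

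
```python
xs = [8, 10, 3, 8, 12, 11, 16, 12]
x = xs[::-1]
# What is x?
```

xs has length 8. The slice xs[::-1] selects indices [7, 6, 5, 4, 3, 2, 1, 0] (7->12, 6->16, 5->11, 4->12, 3->8, 2->3, 1->10, 0->8), giving [12, 16, 11, 12, 8, 3, 10, 8].

[12, 16, 11, 12, 8, 3, 10, 8]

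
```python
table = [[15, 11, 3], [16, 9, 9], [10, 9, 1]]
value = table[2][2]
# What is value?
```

table[2] = [10, 9, 1]. Taking column 2 of that row yields 1.

1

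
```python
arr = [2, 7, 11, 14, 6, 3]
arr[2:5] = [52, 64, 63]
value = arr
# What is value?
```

arr starts as [2, 7, 11, 14, 6, 3] (length 6). The slice arr[2:5] covers indices [2, 3, 4] with values [11, 14, 6]. Replacing that slice with [52, 64, 63] (same length) produces [2, 7, 52, 64, 63, 3].

[2, 7, 52, 64, 63, 3]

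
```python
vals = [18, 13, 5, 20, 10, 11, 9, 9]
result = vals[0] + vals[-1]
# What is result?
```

vals has length 8. vals[0] = 18.
vals has length 8. Negative index -1 maps to positive index 8 + (-1) = 7. vals[7] = 9.
Sum: 18 + 9 = 27.

27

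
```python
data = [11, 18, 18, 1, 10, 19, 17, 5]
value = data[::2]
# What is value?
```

data has length 8. The slice data[::2] selects indices [0, 2, 4, 6] (0->11, 2->18, 4->10, 6->17), giving [11, 18, 10, 17].

[11, 18, 10, 17]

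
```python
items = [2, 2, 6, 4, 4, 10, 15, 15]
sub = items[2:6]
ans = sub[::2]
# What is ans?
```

items has length 8. The slice items[2:6] selects indices [2, 3, 4, 5] (2->6, 3->4, 4->4, 5->10), giving [6, 4, 4, 10]. So sub = [6, 4, 4, 10]. sub has length 4. The slice sub[::2] selects indices [0, 2] (0->6, 2->4), giving [6, 4].

[6, 4]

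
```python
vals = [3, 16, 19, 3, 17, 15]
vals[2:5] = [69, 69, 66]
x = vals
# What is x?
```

vals starts as [3, 16, 19, 3, 17, 15] (length 6). The slice vals[2:5] covers indices [2, 3, 4] with values [19, 3, 17]. Replacing that slice with [69, 69, 66] (same length) produces [3, 16, 69, 69, 66, 15].

[3, 16, 69, 69, 66, 15]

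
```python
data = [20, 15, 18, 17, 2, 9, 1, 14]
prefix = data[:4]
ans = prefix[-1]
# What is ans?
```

data has length 8. The slice data[:4] selects indices [0, 1, 2, 3] (0->20, 1->15, 2->18, 3->17), giving [20, 15, 18, 17]. So prefix = [20, 15, 18, 17]. Then prefix[-1] = 17.

17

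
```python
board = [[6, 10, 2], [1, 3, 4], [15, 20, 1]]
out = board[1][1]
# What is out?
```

board[1] = [1, 3, 4]. Taking column 1 of that row yields 3.

3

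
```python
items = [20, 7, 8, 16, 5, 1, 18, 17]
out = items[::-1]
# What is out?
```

items has length 8. The slice items[::-1] selects indices [7, 6, 5, 4, 3, 2, 1, 0] (7->17, 6->18, 5->1, 4->5, 3->16, 2->8, 1->7, 0->20), giving [17, 18, 1, 5, 16, 8, 7, 20].

[17, 18, 1, 5, 16, 8, 7, 20]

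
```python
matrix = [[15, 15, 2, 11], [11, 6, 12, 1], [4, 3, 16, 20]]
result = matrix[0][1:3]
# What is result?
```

matrix[0] = [15, 15, 2, 11]. matrix[0] has length 4. The slice matrix[0][1:3] selects indices [1, 2] (1->15, 2->2), giving [15, 2].

[15, 2]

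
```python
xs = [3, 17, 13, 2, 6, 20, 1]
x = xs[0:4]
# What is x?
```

xs has length 7. The slice xs[0:4] selects indices [0, 1, 2, 3] (0->3, 1->17, 2->13, 3->2), giving [3, 17, 13, 2].

[3, 17, 13, 2]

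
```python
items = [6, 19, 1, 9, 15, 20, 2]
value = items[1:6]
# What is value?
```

items has length 7. The slice items[1:6] selects indices [1, 2, 3, 4, 5] (1->19, 2->1, 3->9, 4->15, 5->20), giving [19, 1, 9, 15, 20].

[19, 1, 9, 15, 20]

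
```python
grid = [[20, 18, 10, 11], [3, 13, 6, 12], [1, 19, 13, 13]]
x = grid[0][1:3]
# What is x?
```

grid[0] = [20, 18, 10, 11]. grid[0] has length 4. The slice grid[0][1:3] selects indices [1, 2] (1->18, 2->10), giving [18, 10].

[18, 10]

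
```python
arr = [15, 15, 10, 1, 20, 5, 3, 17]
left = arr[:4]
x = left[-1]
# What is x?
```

arr has length 8. The slice arr[:4] selects indices [0, 1, 2, 3] (0->15, 1->15, 2->10, 3->1), giving [15, 15, 10, 1]. So left = [15, 15, 10, 1]. Then left[-1] = 1.

1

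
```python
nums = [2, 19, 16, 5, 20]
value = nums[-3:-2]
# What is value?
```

nums has length 5. The slice nums[-3:-2] selects indices [2] (2->16), giving [16].

[16]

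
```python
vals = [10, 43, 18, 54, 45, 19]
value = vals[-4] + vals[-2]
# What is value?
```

vals has length 6. Negative index -4 maps to positive index 6 + (-4) = 2. vals[2] = 18.
vals has length 6. Negative index -2 maps to positive index 6 + (-2) = 4. vals[4] = 45.
Sum: 18 + 45 = 63.

63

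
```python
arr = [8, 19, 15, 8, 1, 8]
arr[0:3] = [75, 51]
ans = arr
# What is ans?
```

arr starts as [8, 19, 15, 8, 1, 8] (length 6). The slice arr[0:3] covers indices [0, 1, 2] with values [8, 19, 15]. Replacing that slice with [75, 51] (different length) produces [75, 51, 8, 1, 8].

[75, 51, 8, 1, 8]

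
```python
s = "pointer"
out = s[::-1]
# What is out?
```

s has length 7. The slice s[::-1] selects indices [6, 5, 4, 3, 2, 1, 0] (6->'r', 5->'e', 4->'t', 3->'n', 2->'i', 1->'o', 0->'p'), giving 'retniop'.

'retniop'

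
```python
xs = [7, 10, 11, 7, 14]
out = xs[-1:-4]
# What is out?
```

xs has length 5. The slice xs[-1:-4] resolves to an empty index range, so the result is [].

[]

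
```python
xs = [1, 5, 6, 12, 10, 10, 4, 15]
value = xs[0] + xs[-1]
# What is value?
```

xs has length 8. xs[0] = 1.
xs has length 8. Negative index -1 maps to positive index 8 + (-1) = 7. xs[7] = 15.
Sum: 1 + 15 = 16.

16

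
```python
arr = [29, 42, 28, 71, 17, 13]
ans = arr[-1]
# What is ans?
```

arr has length 6. Negative index -1 maps to positive index 6 + (-1) = 5. arr[5] = 13.

13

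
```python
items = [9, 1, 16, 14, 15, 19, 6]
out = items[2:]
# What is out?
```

items has length 7. The slice items[2:] selects indices [2, 3, 4, 5, 6] (2->16, 3->14, 4->15, 5->19, 6->6), giving [16, 14, 15, 19, 6].

[16, 14, 15, 19, 6]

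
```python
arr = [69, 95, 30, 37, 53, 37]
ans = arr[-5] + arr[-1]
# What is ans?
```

arr has length 6. Negative index -5 maps to positive index 6 + (-5) = 1. arr[1] = 95.
arr has length 6. Negative index -1 maps to positive index 6 + (-1) = 5. arr[5] = 37.
Sum: 95 + 37 = 132.

132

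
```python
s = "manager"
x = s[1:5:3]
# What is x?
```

s has length 7. The slice s[1:5:3] selects indices [1, 4] (1->'a', 4->'g'), giving 'ag'.

'ag'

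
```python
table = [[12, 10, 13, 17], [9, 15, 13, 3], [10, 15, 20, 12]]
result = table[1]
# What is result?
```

table has 3 rows. Row 1 is [9, 15, 13, 3].

[9, 15, 13, 3]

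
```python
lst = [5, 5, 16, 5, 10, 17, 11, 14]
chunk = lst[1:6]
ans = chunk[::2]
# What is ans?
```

lst has length 8. The slice lst[1:6] selects indices [1, 2, 3, 4, 5] (1->5, 2->16, 3->5, 4->10, 5->17), giving [5, 16, 5, 10, 17]. So chunk = [5, 16, 5, 10, 17]. chunk has length 5. The slice chunk[::2] selects indices [0, 2, 4] (0->5, 2->5, 4->17), giving [5, 5, 17].

[5, 5, 17]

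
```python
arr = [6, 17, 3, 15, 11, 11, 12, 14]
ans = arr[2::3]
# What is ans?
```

arr has length 8. The slice arr[2::3] selects indices [2, 5] (2->3, 5->11), giving [3, 11].

[3, 11]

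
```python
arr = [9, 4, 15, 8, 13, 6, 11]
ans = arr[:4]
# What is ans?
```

arr has length 7. The slice arr[:4] selects indices [0, 1, 2, 3] (0->9, 1->4, 2->15, 3->8), giving [9, 4, 15, 8].

[9, 4, 15, 8]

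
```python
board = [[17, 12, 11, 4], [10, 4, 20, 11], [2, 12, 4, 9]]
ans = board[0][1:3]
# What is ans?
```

board[0] = [17, 12, 11, 4]. board[0] has length 4. The slice board[0][1:3] selects indices [1, 2] (1->12, 2->11), giving [12, 11].

[12, 11]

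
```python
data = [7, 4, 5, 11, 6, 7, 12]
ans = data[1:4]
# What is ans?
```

data has length 7. The slice data[1:4] selects indices [1, 2, 3] (1->4, 2->5, 3->11), giving [4, 5, 11].

[4, 5, 11]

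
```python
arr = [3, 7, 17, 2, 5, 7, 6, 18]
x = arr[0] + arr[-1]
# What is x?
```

arr has length 8. arr[0] = 3.
arr has length 8. Negative index -1 maps to positive index 8 + (-1) = 7. arr[7] = 18.
Sum: 3 + 18 = 21.

21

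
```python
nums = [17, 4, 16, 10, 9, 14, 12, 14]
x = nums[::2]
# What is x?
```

nums has length 8. The slice nums[::2] selects indices [0, 2, 4, 6] (0->17, 2->16, 4->9, 6->12), giving [17, 16, 9, 12].

[17, 16, 9, 12]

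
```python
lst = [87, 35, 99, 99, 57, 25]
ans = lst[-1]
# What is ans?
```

lst has length 6. Negative index -1 maps to positive index 6 + (-1) = 5. lst[5] = 25.

25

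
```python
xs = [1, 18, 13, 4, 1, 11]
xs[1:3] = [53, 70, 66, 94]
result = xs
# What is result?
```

xs starts as [1, 18, 13, 4, 1, 11] (length 6). The slice xs[1:3] covers indices [1, 2] with values [18, 13]. Replacing that slice with [53, 70, 66, 94] (different length) produces [1, 53, 70, 66, 94, 4, 1, 11].

[1, 53, 70, 66, 94, 4, 1, 11]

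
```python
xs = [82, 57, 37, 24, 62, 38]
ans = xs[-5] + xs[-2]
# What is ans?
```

xs has length 6. Negative index -5 maps to positive index 6 + (-5) = 1. xs[1] = 57.
xs has length 6. Negative index -2 maps to positive index 6 + (-2) = 4. xs[4] = 62.
Sum: 57 + 62 = 119.

119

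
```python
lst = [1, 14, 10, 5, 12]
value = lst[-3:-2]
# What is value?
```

lst has length 5. The slice lst[-3:-2] selects indices [2] (2->10), giving [10].

[10]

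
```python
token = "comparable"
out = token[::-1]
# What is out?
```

token has length 10. The slice token[::-1] selects indices [9, 8, 7, 6, 5, 4, 3, 2, 1, 0] (9->'e', 8->'l', 7->'b', 6->'a', 5->'r', 4->'a', 3->'p', 2->'m', 1->'o', 0->'c'), giving 'elbarapmoc'.

'elbarapmoc'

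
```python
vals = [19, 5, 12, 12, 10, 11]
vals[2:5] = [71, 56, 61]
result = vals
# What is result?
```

vals starts as [19, 5, 12, 12, 10, 11] (length 6). The slice vals[2:5] covers indices [2, 3, 4] with values [12, 12, 10]. Replacing that slice with [71, 56, 61] (same length) produces [19, 5, 71, 56, 61, 11].

[19, 5, 71, 56, 61, 11]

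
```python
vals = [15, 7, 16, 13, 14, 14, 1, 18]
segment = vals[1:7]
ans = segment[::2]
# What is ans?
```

vals has length 8. The slice vals[1:7] selects indices [1, 2, 3, 4, 5, 6] (1->7, 2->16, 3->13, 4->14, 5->14, 6->1), giving [7, 16, 13, 14, 14, 1]. So segment = [7, 16, 13, 14, 14, 1]. segment has length 6. The slice segment[::2] selects indices [0, 2, 4] (0->7, 2->13, 4->14), giving [7, 13, 14].

[7, 13, 14]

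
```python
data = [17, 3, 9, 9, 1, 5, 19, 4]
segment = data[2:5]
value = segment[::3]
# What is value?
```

data has length 8. The slice data[2:5] selects indices [2, 3, 4] (2->9, 3->9, 4->1), giving [9, 9, 1]. So segment = [9, 9, 1]. segment has length 3. The slice segment[::3] selects indices [0] (0->9), giving [9].

[9]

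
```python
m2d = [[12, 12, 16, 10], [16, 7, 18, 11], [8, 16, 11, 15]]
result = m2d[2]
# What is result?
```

m2d has 3 rows. Row 2 is [8, 16, 11, 15].

[8, 16, 11, 15]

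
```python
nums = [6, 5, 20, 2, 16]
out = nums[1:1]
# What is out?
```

nums has length 5. The slice nums[1:1] resolves to an empty index range, so the result is [].

[]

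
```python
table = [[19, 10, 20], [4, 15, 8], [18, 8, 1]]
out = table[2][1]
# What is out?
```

table[2] = [18, 8, 1]. Taking column 1 of that row yields 8.

8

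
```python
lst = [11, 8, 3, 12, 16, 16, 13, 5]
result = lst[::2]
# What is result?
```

lst has length 8. The slice lst[::2] selects indices [0, 2, 4, 6] (0->11, 2->3, 4->16, 6->13), giving [11, 3, 16, 13].

[11, 3, 16, 13]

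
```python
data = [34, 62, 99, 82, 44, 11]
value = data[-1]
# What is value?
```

data has length 6. Negative index -1 maps to positive index 6 + (-1) = 5. data[5] = 11.

11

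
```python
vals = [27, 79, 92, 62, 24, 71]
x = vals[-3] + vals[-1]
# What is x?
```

vals has length 6. Negative index -3 maps to positive index 6 + (-3) = 3. vals[3] = 62.
vals has length 6. Negative index -1 maps to positive index 6 + (-1) = 5. vals[5] = 71.
Sum: 62 + 71 = 133.

133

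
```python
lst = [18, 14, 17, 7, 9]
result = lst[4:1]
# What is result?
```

lst has length 5. The slice lst[4:1] resolves to an empty index range, so the result is [].

[]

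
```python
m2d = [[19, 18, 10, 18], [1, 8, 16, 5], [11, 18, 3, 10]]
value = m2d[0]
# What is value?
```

m2d has 3 rows. Row 0 is [19, 18, 10, 18].

[19, 18, 10, 18]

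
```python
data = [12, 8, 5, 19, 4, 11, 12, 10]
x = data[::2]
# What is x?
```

data has length 8. The slice data[::2] selects indices [0, 2, 4, 6] (0->12, 2->5, 4->4, 6->12), giving [12, 5, 4, 12].

[12, 5, 4, 12]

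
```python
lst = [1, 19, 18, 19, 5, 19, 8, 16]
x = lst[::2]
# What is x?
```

lst has length 8. The slice lst[::2] selects indices [0, 2, 4, 6] (0->1, 2->18, 4->5, 6->8), giving [1, 18, 5, 8].

[1, 18, 5, 8]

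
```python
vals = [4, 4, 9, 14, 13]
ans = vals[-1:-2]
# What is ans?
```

vals has length 5. The slice vals[-1:-2] resolves to an empty index range, so the result is [].

[]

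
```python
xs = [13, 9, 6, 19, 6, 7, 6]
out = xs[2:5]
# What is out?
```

xs has length 7. The slice xs[2:5] selects indices [2, 3, 4] (2->6, 3->19, 4->6), giving [6, 19, 6].

[6, 19, 6]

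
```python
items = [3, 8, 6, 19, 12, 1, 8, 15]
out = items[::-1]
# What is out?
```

items has length 8. The slice items[::-1] selects indices [7, 6, 5, 4, 3, 2, 1, 0] (7->15, 6->8, 5->1, 4->12, 3->19, 2->6, 1->8, 0->3), giving [15, 8, 1, 12, 19, 6, 8, 3].

[15, 8, 1, 12, 19, 6, 8, 3]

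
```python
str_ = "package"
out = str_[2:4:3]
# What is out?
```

str_ has length 7. The slice str_[2:4:3] selects indices [2] (2->'c'), giving 'c'.

'c'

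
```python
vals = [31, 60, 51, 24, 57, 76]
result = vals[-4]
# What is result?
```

vals has length 6. Negative index -4 maps to positive index 6 + (-4) = 2. vals[2] = 51.

51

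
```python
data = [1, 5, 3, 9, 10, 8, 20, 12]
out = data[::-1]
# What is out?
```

data has length 8. The slice data[::-1] selects indices [7, 6, 5, 4, 3, 2, 1, 0] (7->12, 6->20, 5->8, 4->10, 3->9, 2->3, 1->5, 0->1), giving [12, 20, 8, 10, 9, 3, 5, 1].

[12, 20, 8, 10, 9, 3, 5, 1]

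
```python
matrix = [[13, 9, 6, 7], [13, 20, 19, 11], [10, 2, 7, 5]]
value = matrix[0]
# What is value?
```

matrix has 3 rows. Row 0 is [13, 9, 6, 7].

[13, 9, 6, 7]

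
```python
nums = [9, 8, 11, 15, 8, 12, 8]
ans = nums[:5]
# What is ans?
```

nums has length 7. The slice nums[:5] selects indices [0, 1, 2, 3, 4] (0->9, 1->8, 2->11, 3->15, 4->8), giving [9, 8, 11, 15, 8].

[9, 8, 11, 15, 8]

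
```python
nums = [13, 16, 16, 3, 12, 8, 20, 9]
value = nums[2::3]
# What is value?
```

nums has length 8. The slice nums[2::3] selects indices [2, 5] (2->16, 5->8), giving [16, 8].

[16, 8]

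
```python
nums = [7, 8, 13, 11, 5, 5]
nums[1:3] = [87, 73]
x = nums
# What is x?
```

nums starts as [7, 8, 13, 11, 5, 5] (length 6). The slice nums[1:3] covers indices [1, 2] with values [8, 13]. Replacing that slice with [87, 73] (same length) produces [7, 87, 73, 11, 5, 5].

[7, 87, 73, 11, 5, 5]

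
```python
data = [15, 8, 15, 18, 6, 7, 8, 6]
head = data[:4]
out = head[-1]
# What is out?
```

data has length 8. The slice data[:4] selects indices [0, 1, 2, 3] (0->15, 1->8, 2->15, 3->18), giving [15, 8, 15, 18]. So head = [15, 8, 15, 18]. Then head[-1] = 18.

18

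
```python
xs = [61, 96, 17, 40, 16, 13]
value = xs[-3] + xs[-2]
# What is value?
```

xs has length 6. Negative index -3 maps to positive index 6 + (-3) = 3. xs[3] = 40.
xs has length 6. Negative index -2 maps to positive index 6 + (-2) = 4. xs[4] = 16.
Sum: 40 + 16 = 56.

56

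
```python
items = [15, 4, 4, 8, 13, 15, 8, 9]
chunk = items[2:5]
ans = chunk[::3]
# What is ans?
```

items has length 8. The slice items[2:5] selects indices [2, 3, 4] (2->4, 3->8, 4->13), giving [4, 8, 13]. So chunk = [4, 8, 13]. chunk has length 3. The slice chunk[::3] selects indices [0] (0->4), giving [4].

[4]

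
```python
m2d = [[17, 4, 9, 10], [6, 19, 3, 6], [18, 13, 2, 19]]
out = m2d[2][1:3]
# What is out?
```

m2d[2] = [18, 13, 2, 19]. m2d[2] has length 4. The slice m2d[2][1:3] selects indices [1, 2] (1->13, 2->2), giving [13, 2].

[13, 2]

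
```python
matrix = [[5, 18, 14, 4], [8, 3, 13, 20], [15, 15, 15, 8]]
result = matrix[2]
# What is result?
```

matrix has 3 rows. Row 2 is [15, 15, 15, 8].

[15, 15, 15, 8]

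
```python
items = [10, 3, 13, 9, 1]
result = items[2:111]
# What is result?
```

items has length 5. The slice items[2:111] selects indices [2, 3, 4] (2->13, 3->9, 4->1), giving [13, 9, 1].

[13, 9, 1]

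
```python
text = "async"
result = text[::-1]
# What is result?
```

text has length 5. The slice text[::-1] selects indices [4, 3, 2, 1, 0] (4->'c', 3->'n', 2->'y', 1->'s', 0->'a'), giving 'cnysa'.

'cnysa'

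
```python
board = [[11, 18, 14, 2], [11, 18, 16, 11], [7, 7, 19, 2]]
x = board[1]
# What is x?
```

board has 3 rows. Row 1 is [11, 18, 16, 11].

[11, 18, 16, 11]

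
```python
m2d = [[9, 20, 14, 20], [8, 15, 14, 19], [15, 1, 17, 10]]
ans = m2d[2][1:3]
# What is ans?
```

m2d[2] = [15, 1, 17, 10]. m2d[2] has length 4. The slice m2d[2][1:3] selects indices [1, 2] (1->1, 2->17), giving [1, 17].

[1, 17]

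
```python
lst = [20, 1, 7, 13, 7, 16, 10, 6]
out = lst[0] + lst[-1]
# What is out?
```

lst has length 8. lst[0] = 20.
lst has length 8. Negative index -1 maps to positive index 8 + (-1) = 7. lst[7] = 6.
Sum: 20 + 6 = 26.

26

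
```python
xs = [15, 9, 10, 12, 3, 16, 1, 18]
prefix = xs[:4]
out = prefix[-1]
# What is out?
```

xs has length 8. The slice xs[:4] selects indices [0, 1, 2, 3] (0->15, 1->9, 2->10, 3->12), giving [15, 9, 10, 12]. So prefix = [15, 9, 10, 12]. Then prefix[-1] = 12.

12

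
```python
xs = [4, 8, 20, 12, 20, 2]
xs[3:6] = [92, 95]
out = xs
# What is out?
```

xs starts as [4, 8, 20, 12, 20, 2] (length 6). The slice xs[3:6] covers indices [3, 4, 5] with values [12, 20, 2]. Replacing that slice with [92, 95] (different length) produces [4, 8, 20, 92, 95].

[4, 8, 20, 92, 95]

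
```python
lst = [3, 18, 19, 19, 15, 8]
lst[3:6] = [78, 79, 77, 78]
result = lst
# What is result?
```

lst starts as [3, 18, 19, 19, 15, 8] (length 6). The slice lst[3:6] covers indices [3, 4, 5] with values [19, 15, 8]. Replacing that slice with [78, 79, 77, 78] (different length) produces [3, 18, 19, 78, 79, 77, 78].

[3, 18, 19, 78, 79, 77, 78]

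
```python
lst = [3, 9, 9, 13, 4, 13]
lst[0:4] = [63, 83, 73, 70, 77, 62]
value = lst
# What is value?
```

lst starts as [3, 9, 9, 13, 4, 13] (length 6). The slice lst[0:4] covers indices [0, 1, 2, 3] with values [3, 9, 9, 13]. Replacing that slice with [63, 83, 73, 70, 77, 62] (different length) produces [63, 83, 73, 70, 77, 62, 4, 13].

[63, 83, 73, 70, 77, 62, 4, 13]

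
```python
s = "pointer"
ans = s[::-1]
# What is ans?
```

s has length 7. The slice s[::-1] selects indices [6, 5, 4, 3, 2, 1, 0] (6->'r', 5->'e', 4->'t', 3->'n', 2->'i', 1->'o', 0->'p'), giving 'retniop'.

'retniop'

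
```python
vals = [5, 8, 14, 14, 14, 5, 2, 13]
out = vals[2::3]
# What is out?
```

vals has length 8. The slice vals[2::3] selects indices [2, 5] (2->14, 5->5), giving [14, 5].

[14, 5]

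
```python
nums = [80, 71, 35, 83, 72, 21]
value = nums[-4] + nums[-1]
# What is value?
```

nums has length 6. Negative index -4 maps to positive index 6 + (-4) = 2. nums[2] = 35.
nums has length 6. Negative index -1 maps to positive index 6 + (-1) = 5. nums[5] = 21.
Sum: 35 + 21 = 56.

56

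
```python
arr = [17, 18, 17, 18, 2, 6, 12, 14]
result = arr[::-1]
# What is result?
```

arr has length 8. The slice arr[::-1] selects indices [7, 6, 5, 4, 3, 2, 1, 0] (7->14, 6->12, 5->6, 4->2, 3->18, 2->17, 1->18, 0->17), giving [14, 12, 6, 2, 18, 17, 18, 17].

[14, 12, 6, 2, 18, 17, 18, 17]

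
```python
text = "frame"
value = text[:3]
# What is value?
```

text has length 5. The slice text[:3] selects indices [0, 1, 2] (0->'f', 1->'r', 2->'a'), giving 'fra'.

'fra'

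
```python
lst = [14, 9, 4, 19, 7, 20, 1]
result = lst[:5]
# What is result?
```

lst has length 7. The slice lst[:5] selects indices [0, 1, 2, 3, 4] (0->14, 1->9, 2->4, 3->19, 4->7), giving [14, 9, 4, 19, 7].

[14, 9, 4, 19, 7]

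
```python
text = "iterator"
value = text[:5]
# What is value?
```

text has length 8. The slice text[:5] selects indices [0, 1, 2, 3, 4] (0->'i', 1->'t', 2->'e', 3->'r', 4->'a'), giving 'itera'.

'itera'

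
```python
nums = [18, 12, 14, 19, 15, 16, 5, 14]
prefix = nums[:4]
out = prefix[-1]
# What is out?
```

nums has length 8. The slice nums[:4] selects indices [0, 1, 2, 3] (0->18, 1->12, 2->14, 3->19), giving [18, 12, 14, 19]. So prefix = [18, 12, 14, 19]. Then prefix[-1] = 19.

19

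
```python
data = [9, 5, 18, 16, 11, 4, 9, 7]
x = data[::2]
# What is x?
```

data has length 8. The slice data[::2] selects indices [0, 2, 4, 6] (0->9, 2->18, 4->11, 6->9), giving [9, 18, 11, 9].

[9, 18, 11, 9]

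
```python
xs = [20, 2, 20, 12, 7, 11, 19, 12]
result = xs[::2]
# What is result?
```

xs has length 8. The slice xs[::2] selects indices [0, 2, 4, 6] (0->20, 2->20, 4->7, 6->19), giving [20, 20, 7, 19].

[20, 20, 7, 19]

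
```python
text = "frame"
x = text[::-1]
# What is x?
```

text has length 5. The slice text[::-1] selects indices [4, 3, 2, 1, 0] (4->'e', 3->'m', 2->'a', 1->'r', 0->'f'), giving 'emarf'.

'emarf'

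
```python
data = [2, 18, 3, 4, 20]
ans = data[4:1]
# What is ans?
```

data has length 5. The slice data[4:1] resolves to an empty index range, so the result is [].

[]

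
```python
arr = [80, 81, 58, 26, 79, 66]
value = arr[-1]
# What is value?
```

arr has length 6. Negative index -1 maps to positive index 6 + (-1) = 5. arr[5] = 66.

66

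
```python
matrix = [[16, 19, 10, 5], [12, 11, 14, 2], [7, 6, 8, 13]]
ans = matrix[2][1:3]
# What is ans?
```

matrix[2] = [7, 6, 8, 13]. matrix[2] has length 4. The slice matrix[2][1:3] selects indices [1, 2] (1->6, 2->8), giving [6, 8].

[6, 8]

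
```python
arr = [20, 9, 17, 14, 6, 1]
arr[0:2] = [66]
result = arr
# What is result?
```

arr starts as [20, 9, 17, 14, 6, 1] (length 6). The slice arr[0:2] covers indices [0, 1] with values [20, 9]. Replacing that slice with [66] (different length) produces [66, 17, 14, 6, 1].

[66, 17, 14, 6, 1]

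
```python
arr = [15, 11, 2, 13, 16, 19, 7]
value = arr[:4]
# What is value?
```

arr has length 7. The slice arr[:4] selects indices [0, 1, 2, 3] (0->15, 1->11, 2->2, 3->13), giving [15, 11, 2, 13].

[15, 11, 2, 13]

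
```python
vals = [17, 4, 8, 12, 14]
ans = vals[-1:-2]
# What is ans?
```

vals has length 5. The slice vals[-1:-2] resolves to an empty index range, so the result is [].

[]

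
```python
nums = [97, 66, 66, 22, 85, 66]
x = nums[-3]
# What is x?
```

nums has length 6. Negative index -3 maps to positive index 6 + (-3) = 3. nums[3] = 22.

22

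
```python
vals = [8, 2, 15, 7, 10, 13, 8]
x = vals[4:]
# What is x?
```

vals has length 7. The slice vals[4:] selects indices [4, 5, 6] (4->10, 5->13, 6->8), giving [10, 13, 8].

[10, 13, 8]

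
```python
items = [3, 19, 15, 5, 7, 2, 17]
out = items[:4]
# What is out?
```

items has length 7. The slice items[:4] selects indices [0, 1, 2, 3] (0->3, 1->19, 2->15, 3->5), giving [3, 19, 15, 5].

[3, 19, 15, 5]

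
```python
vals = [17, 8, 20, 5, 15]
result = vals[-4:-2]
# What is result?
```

vals has length 5. The slice vals[-4:-2] selects indices [1, 2] (1->8, 2->20), giving [8, 20].

[8, 20]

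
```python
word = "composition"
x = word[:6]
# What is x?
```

word has length 11. The slice word[:6] selects indices [0, 1, 2, 3, 4, 5] (0->'c', 1->'o', 2->'m', 3->'p', 4->'o', 5->'s'), giving 'compos'.

'compos'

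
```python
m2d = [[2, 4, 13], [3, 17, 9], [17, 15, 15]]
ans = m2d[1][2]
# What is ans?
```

m2d[1] = [3, 17, 9]. Taking column 2 of that row yields 9.

9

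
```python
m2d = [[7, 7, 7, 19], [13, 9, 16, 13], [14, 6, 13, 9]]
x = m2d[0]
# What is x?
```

m2d has 3 rows. Row 0 is [7, 7, 7, 19].

[7, 7, 7, 19]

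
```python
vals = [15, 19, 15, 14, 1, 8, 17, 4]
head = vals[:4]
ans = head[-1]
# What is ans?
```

vals has length 8. The slice vals[:4] selects indices [0, 1, 2, 3] (0->15, 1->19, 2->15, 3->14), giving [15, 19, 15, 14]. So head = [15, 19, 15, 14]. Then head[-1] = 14.

14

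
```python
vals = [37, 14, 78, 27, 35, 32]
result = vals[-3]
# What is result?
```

vals has length 6. Negative index -3 maps to positive index 6 + (-3) = 3. vals[3] = 27.

27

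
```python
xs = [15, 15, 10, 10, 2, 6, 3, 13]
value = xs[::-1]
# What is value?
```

xs has length 8. The slice xs[::-1] selects indices [7, 6, 5, 4, 3, 2, 1, 0] (7->13, 6->3, 5->6, 4->2, 3->10, 2->10, 1->15, 0->15), giving [13, 3, 6, 2, 10, 10, 15, 15].

[13, 3, 6, 2, 10, 10, 15, 15]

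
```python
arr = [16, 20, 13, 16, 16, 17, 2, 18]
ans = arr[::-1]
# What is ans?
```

arr has length 8. The slice arr[::-1] selects indices [7, 6, 5, 4, 3, 2, 1, 0] (7->18, 6->2, 5->17, 4->16, 3->16, 2->13, 1->20, 0->16), giving [18, 2, 17, 16, 16, 13, 20, 16].

[18, 2, 17, 16, 16, 13, 20, 16]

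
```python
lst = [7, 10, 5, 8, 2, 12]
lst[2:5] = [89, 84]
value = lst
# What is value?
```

lst starts as [7, 10, 5, 8, 2, 12] (length 6). The slice lst[2:5] covers indices [2, 3, 4] with values [5, 8, 2]. Replacing that slice with [89, 84] (different length) produces [7, 10, 89, 84, 12].

[7, 10, 89, 84, 12]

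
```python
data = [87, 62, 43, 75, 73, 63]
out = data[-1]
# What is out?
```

data has length 6. Negative index -1 maps to positive index 6 + (-1) = 5. data[5] = 63.

63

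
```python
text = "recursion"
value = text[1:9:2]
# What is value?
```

text has length 9. The slice text[1:9:2] selects indices [1, 3, 5, 7] (1->'e', 3->'u', 5->'s', 7->'o'), giving 'euso'.

'euso'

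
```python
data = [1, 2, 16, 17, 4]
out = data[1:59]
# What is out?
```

data has length 5. The slice data[1:59] selects indices [1, 2, 3, 4] (1->2, 2->16, 3->17, 4->4), giving [2, 16, 17, 4].

[2, 16, 17, 4]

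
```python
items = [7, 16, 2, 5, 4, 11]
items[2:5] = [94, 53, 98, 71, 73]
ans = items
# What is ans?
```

items starts as [7, 16, 2, 5, 4, 11] (length 6). The slice items[2:5] covers indices [2, 3, 4] with values [2, 5, 4]. Replacing that slice with [94, 53, 98, 71, 73] (different length) produces [7, 16, 94, 53, 98, 71, 73, 11].

[7, 16, 94, 53, 98, 71, 73, 11]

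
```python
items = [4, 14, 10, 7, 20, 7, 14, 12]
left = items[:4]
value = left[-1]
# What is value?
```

items has length 8. The slice items[:4] selects indices [0, 1, 2, 3] (0->4, 1->14, 2->10, 3->7), giving [4, 14, 10, 7]. So left = [4, 14, 10, 7]. Then left[-1] = 7.

7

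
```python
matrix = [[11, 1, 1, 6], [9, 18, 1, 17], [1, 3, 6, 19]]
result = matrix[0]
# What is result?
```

matrix has 3 rows. Row 0 is [11, 1, 1, 6].

[11, 1, 1, 6]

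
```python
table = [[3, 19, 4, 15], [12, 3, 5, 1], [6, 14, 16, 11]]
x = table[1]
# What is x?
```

table has 3 rows. Row 1 is [12, 3, 5, 1].

[12, 3, 5, 1]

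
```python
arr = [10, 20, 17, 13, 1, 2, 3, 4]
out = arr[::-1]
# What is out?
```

arr has length 8. The slice arr[::-1] selects indices [7, 6, 5, 4, 3, 2, 1, 0] (7->4, 6->3, 5->2, 4->1, 3->13, 2->17, 1->20, 0->10), giving [4, 3, 2, 1, 13, 17, 20, 10].

[4, 3, 2, 1, 13, 17, 20, 10]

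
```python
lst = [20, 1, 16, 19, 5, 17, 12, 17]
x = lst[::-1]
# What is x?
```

lst has length 8. The slice lst[::-1] selects indices [7, 6, 5, 4, 3, 2, 1, 0] (7->17, 6->12, 5->17, 4->5, 3->19, 2->16, 1->1, 0->20), giving [17, 12, 17, 5, 19, 16, 1, 20].

[17, 12, 17, 5, 19, 16, 1, 20]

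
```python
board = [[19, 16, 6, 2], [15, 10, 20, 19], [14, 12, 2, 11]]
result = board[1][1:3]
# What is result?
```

board[1] = [15, 10, 20, 19]. board[1] has length 4. The slice board[1][1:3] selects indices [1, 2] (1->10, 2->20), giving [10, 20].

[10, 20]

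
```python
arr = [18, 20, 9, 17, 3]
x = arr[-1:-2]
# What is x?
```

arr has length 5. The slice arr[-1:-2] resolves to an empty index range, so the result is [].

[]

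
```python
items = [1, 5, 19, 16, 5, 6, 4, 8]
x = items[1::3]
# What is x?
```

items has length 8. The slice items[1::3] selects indices [1, 4, 7] (1->5, 4->5, 7->8), giving [5, 5, 8].

[5, 5, 8]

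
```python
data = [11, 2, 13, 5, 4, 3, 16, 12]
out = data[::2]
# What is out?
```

data has length 8. The slice data[::2] selects indices [0, 2, 4, 6] (0->11, 2->13, 4->4, 6->16), giving [11, 13, 4, 16].

[11, 13, 4, 16]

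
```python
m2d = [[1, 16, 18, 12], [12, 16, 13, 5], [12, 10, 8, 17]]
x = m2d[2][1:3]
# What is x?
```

m2d[2] = [12, 10, 8, 17]. m2d[2] has length 4. The slice m2d[2][1:3] selects indices [1, 2] (1->10, 2->8), giving [10, 8].

[10, 8]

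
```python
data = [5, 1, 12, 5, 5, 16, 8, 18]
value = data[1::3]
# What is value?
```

data has length 8. The slice data[1::3] selects indices [1, 4, 7] (1->1, 4->5, 7->18), giving [1, 5, 18].

[1, 5, 18]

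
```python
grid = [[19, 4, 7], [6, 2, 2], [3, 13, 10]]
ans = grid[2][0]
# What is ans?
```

grid[2] = [3, 13, 10]. Taking column 0 of that row yields 3.

3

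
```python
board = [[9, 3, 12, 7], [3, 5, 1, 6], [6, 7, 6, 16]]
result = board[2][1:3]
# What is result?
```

board[2] = [6, 7, 6, 16]. board[2] has length 4. The slice board[2][1:3] selects indices [1, 2] (1->7, 2->6), giving [7, 6].

[7, 6]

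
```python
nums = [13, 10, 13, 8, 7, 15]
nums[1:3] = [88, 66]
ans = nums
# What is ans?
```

nums starts as [13, 10, 13, 8, 7, 15] (length 6). The slice nums[1:3] covers indices [1, 2] with values [10, 13]. Replacing that slice with [88, 66] (same length) produces [13, 88, 66, 8, 7, 15].

[13, 88, 66, 8, 7, 15]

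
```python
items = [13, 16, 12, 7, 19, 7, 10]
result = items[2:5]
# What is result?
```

items has length 7. The slice items[2:5] selects indices [2, 3, 4] (2->12, 3->7, 4->19), giving [12, 7, 19].

[12, 7, 19]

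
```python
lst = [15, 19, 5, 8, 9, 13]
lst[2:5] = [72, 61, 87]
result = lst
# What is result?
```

lst starts as [15, 19, 5, 8, 9, 13] (length 6). The slice lst[2:5] covers indices [2, 3, 4] with values [5, 8, 9]. Replacing that slice with [72, 61, 87] (same length) produces [15, 19, 72, 61, 87, 13].

[15, 19, 72, 61, 87, 13]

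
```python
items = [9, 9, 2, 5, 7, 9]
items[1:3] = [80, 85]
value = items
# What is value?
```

items starts as [9, 9, 2, 5, 7, 9] (length 6). The slice items[1:3] covers indices [1, 2] with values [9, 2]. Replacing that slice with [80, 85] (same length) produces [9, 80, 85, 5, 7, 9].

[9, 80, 85, 5, 7, 9]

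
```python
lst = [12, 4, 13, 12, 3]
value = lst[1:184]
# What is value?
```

lst has length 5. The slice lst[1:184] selects indices [1, 2, 3, 4] (1->4, 2->13, 3->12, 4->3), giving [4, 13, 12, 3].

[4, 13, 12, 3]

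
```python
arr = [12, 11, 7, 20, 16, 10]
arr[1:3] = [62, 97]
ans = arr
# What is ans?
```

arr starts as [12, 11, 7, 20, 16, 10] (length 6). The slice arr[1:3] covers indices [1, 2] with values [11, 7]. Replacing that slice with [62, 97] (same length) produces [12, 62, 97, 20, 16, 10].

[12, 62, 97, 20, 16, 10]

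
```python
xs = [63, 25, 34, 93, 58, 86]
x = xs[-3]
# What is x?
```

xs has length 6. Negative index -3 maps to positive index 6 + (-3) = 3. xs[3] = 93.

93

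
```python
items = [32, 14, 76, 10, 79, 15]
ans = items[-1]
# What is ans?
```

items has length 6. Negative index -1 maps to positive index 6 + (-1) = 5. items[5] = 15.

15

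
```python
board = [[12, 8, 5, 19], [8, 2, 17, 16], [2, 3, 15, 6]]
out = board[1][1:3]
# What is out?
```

board[1] = [8, 2, 17, 16]. board[1] has length 4. The slice board[1][1:3] selects indices [1, 2] (1->2, 2->17), giving [2, 17].

[2, 17]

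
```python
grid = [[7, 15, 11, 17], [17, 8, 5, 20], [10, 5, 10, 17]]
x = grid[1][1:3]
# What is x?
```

grid[1] = [17, 8, 5, 20]. grid[1] has length 4. The slice grid[1][1:3] selects indices [1, 2] (1->8, 2->5), giving [8, 5].

[8, 5]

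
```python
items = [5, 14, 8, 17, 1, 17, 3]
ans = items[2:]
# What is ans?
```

items has length 7. The slice items[2:] selects indices [2, 3, 4, 5, 6] (2->8, 3->17, 4->1, 5->17, 6->3), giving [8, 17, 1, 17, 3].

[8, 17, 1, 17, 3]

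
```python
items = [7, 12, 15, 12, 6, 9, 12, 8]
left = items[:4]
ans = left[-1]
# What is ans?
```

items has length 8. The slice items[:4] selects indices [0, 1, 2, 3] (0->7, 1->12, 2->15, 3->12), giving [7, 12, 15, 12]. So left = [7, 12, 15, 12]. Then left[-1] = 12.

12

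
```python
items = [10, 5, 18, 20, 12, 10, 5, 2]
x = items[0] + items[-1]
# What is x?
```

items has length 8. items[0] = 10.
items has length 8. Negative index -1 maps to positive index 8 + (-1) = 7. items[7] = 2.
Sum: 10 + 2 = 12.

12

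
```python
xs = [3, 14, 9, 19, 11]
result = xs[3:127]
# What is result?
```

xs has length 5. The slice xs[3:127] selects indices [3, 4] (3->19, 4->11), giving [19, 11].

[19, 11]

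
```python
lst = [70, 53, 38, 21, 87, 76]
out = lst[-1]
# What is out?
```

lst has length 6. Negative index -1 maps to positive index 6 + (-1) = 5. lst[5] = 76.

76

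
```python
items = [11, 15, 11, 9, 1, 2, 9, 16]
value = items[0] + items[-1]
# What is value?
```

items has length 8. items[0] = 11.
items has length 8. Negative index -1 maps to positive index 8 + (-1) = 7. items[7] = 16.
Sum: 11 + 16 = 27.

27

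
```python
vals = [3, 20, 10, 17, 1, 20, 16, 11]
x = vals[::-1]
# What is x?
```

vals has length 8. The slice vals[::-1] selects indices [7, 6, 5, 4, 3, 2, 1, 0] (7->11, 6->16, 5->20, 4->1, 3->17, 2->10, 1->20, 0->3), giving [11, 16, 20, 1, 17, 10, 20, 3].

[11, 16, 20, 1, 17, 10, 20, 3]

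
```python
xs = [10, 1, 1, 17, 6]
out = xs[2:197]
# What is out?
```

xs has length 5. The slice xs[2:197] selects indices [2, 3, 4] (2->1, 3->17, 4->6), giving [1, 17, 6].

[1, 17, 6]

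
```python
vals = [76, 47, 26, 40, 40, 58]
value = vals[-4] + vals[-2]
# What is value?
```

vals has length 6. Negative index -4 maps to positive index 6 + (-4) = 2. vals[2] = 26.
vals has length 6. Negative index -2 maps to positive index 6 + (-2) = 4. vals[4] = 40.
Sum: 26 + 40 = 66.

66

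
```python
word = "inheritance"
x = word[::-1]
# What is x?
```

word has length 11. The slice word[::-1] selects indices [10, 9, 8, 7, 6, 5, 4, 3, 2, 1, 0] (10->'e', 9->'c', 8->'n', 7->'a', 6->'t', 5->'i', 4->'r', 3->'e', 2->'h', 1->'n', 0->'i'), giving 'ecnatirehni'.

'ecnatirehni'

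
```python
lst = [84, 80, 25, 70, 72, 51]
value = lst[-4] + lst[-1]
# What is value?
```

lst has length 6. Negative index -4 maps to positive index 6 + (-4) = 2. lst[2] = 25.
lst has length 6. Negative index -1 maps to positive index 6 + (-1) = 5. lst[5] = 51.
Sum: 25 + 51 = 76.

76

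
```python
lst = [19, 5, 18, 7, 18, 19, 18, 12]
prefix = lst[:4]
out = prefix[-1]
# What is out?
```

lst has length 8. The slice lst[:4] selects indices [0, 1, 2, 3] (0->19, 1->5, 2->18, 3->7), giving [19, 5, 18, 7]. So prefix = [19, 5, 18, 7]. Then prefix[-1] = 7.

7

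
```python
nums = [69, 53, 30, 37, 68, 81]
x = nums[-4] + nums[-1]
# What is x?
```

nums has length 6. Negative index -4 maps to positive index 6 + (-4) = 2. nums[2] = 30.
nums has length 6. Negative index -1 maps to positive index 6 + (-1) = 5. nums[5] = 81.
Sum: 30 + 81 = 111.

111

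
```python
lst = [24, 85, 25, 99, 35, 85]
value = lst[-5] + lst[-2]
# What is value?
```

lst has length 6. Negative index -5 maps to positive index 6 + (-5) = 1. lst[1] = 85.
lst has length 6. Negative index -2 maps to positive index 6 + (-2) = 4. lst[4] = 35.
Sum: 85 + 35 = 120.

120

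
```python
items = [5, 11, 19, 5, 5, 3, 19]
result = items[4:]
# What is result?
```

items has length 7. The slice items[4:] selects indices [4, 5, 6] (4->5, 5->3, 6->19), giving [5, 3, 19].

[5, 3, 19]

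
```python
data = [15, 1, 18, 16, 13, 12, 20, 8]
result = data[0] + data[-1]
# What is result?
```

data has length 8. data[0] = 15.
data has length 8. Negative index -1 maps to positive index 8 + (-1) = 7. data[7] = 8.
Sum: 15 + 8 = 23.

23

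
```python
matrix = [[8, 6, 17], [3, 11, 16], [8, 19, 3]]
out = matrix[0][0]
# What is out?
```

matrix[0] = [8, 6, 17]. Taking column 0 of that row yields 8.

8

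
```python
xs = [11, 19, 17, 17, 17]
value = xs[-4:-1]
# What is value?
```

xs has length 5. The slice xs[-4:-1] selects indices [1, 2, 3] (1->19, 2->17, 3->17), giving [19, 17, 17].

[19, 17, 17]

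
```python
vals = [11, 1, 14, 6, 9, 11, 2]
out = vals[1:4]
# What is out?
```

vals has length 7. The slice vals[1:4] selects indices [1, 2, 3] (1->1, 2->14, 3->6), giving [1, 14, 6].

[1, 14, 6]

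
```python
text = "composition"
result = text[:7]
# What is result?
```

text has length 11. The slice text[:7] selects indices [0, 1, 2, 3, 4, 5, 6] (0->'c', 1->'o', 2->'m', 3->'p', 4->'o', 5->'s', 6->'i'), giving 'composi'.

'composi'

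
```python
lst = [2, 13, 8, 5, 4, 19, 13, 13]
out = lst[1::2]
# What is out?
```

lst has length 8. The slice lst[1::2] selects indices [1, 3, 5, 7] (1->13, 3->5, 5->19, 7->13), giving [13, 5, 19, 13].

[13, 5, 19, 13]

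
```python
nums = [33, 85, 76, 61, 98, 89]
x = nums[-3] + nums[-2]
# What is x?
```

nums has length 6. Negative index -3 maps to positive index 6 + (-3) = 3. nums[3] = 61.
nums has length 6. Negative index -2 maps to positive index 6 + (-2) = 4. nums[4] = 98.
Sum: 61 + 98 = 159.

159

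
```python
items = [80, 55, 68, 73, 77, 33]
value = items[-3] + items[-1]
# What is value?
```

items has length 6. Negative index -3 maps to positive index 6 + (-3) = 3. items[3] = 73.
items has length 6. Negative index -1 maps to positive index 6 + (-1) = 5. items[5] = 33.
Sum: 73 + 33 = 106.

106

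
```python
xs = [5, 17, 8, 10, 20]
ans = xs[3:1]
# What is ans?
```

xs has length 5. The slice xs[3:1] resolves to an empty index range, so the result is [].

[]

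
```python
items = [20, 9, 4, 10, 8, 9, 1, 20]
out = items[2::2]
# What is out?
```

items has length 8. The slice items[2::2] selects indices [2, 4, 6] (2->4, 4->8, 6->1), giving [4, 8, 1].

[4, 8, 1]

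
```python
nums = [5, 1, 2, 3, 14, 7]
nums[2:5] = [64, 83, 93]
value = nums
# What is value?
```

nums starts as [5, 1, 2, 3, 14, 7] (length 6). The slice nums[2:5] covers indices [2, 3, 4] with values [2, 3, 14]. Replacing that slice with [64, 83, 93] (same length) produces [5, 1, 64, 83, 93, 7].

[5, 1, 64, 83, 93, 7]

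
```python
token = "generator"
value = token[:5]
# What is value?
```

token has length 9. The slice token[:5] selects indices [0, 1, 2, 3, 4] (0->'g', 1->'e', 2->'n', 3->'e', 4->'r'), giving 'gener'.

'gener'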